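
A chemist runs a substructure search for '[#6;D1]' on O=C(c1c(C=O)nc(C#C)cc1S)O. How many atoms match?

The query [#6;D1] means: carbon bonded to exactly one heavy atom.
Check the 14 heavy atoms by environment: 1× n (aromatic, D2) → no; 4× c (aromatic, D3) → no; 1× c (aromatic, D2) → no; 1× S (D1) → no; 2× C (D2) → no; 1× C (D1) → match; 3× O (D1) → no; 1× C (D3) → no.
That gives 1 matching atom.

1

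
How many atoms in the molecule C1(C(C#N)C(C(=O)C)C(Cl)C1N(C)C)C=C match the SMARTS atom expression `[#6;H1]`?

The query [#6;H1] means: any carbon bearing exactly one hydrogen.
Check the 16 heavy atoms by environment: 6× C (H1) → match; 2× C (H0) → no; 1× O (H0) → no; 3× C (H3) → no; 1× Cl (H0) → no; 2× N (H0) → no; 1× C (H2) → no.
That gives 6 matching atoms.

6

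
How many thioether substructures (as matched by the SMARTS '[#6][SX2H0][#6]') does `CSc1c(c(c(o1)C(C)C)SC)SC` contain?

3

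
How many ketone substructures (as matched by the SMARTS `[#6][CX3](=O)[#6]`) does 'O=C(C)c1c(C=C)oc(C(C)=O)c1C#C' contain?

2

[#6][CX3](=O)[#6] is the SMARTS for a ketone: a carbonyl carbon (no H) flanked by two carbons.
The molecule carries 2 separate instances of an acetyl/ketone group (-C(=O)CH3) meeting every constraint; each maps to a distinct set of atoms, giving 2 matches.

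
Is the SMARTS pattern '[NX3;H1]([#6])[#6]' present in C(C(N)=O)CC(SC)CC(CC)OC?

The pattern [NX3;H1]([#6])[#6] describes a trivalent nitrogen with one H, bonded to two carbons — a secondary amine.
The closest candidate here is a primary amide (-C(=O)NH2), but the -C(=O)NH2 nitrogen has H2, not H1. No other fragment satisfies the full query, so there is no match.

No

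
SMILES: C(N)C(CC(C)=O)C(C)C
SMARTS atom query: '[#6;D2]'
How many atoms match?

The query [#6;D2] means: any carbon bonded to exactly two heavy atoms.
Check the 10 heavy atoms by environment: 2× C (D2) → match; 3× C (D3) → no; 1× O (D1) → no; 3× C (D1) → no; 1× N (D1) → no.
That gives 2 matching atoms.

2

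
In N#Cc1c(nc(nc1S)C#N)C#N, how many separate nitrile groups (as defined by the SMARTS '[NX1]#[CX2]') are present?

3

[NX1]#[CX2] is the SMARTS for a nitrile: a nitrogen triple-bonded to a two-connected carbon.
The molecule carries 3 separate instances of a nitrile (-C#N) meeting every constraint; each maps to a distinct set of atoms, giving 3 matches.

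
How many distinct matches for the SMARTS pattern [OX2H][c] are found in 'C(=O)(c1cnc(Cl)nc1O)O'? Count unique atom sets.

[OX2H][c] is the SMARTS for a phenol: a hydroxyl oxygen attached to an aromatic carbon.
Exactly one fragment in the molecule meets all constraints, giving 1 match.

1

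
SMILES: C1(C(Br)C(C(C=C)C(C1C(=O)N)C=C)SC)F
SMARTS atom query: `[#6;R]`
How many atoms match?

Check the 17 heavy atoms by environment: 6× C (in 6-ring) → match; 6× C (acyclic) → no; 1× O (acyclic) → no; 1× N (acyclic) → no; 1× F (acyclic) → no; 1× S (acyclic) → no; 1× Br (acyclic) → no.
That gives 6 matching atoms.

6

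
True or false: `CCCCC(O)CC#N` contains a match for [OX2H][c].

The pattern [OX2H][c] describes a hydroxyl oxygen attached to an aromatic carbon — a phenol.
The closest candidate here is a hydroxyl group (-OH), but the -OH is on an aliphatic carbon, not an aromatic c. No other fragment satisfies the full query, so there is no match.

False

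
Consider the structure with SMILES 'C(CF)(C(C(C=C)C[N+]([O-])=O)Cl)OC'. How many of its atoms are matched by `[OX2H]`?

The query [OX2H] means: aliphatic oxygen with two connections, one of which is H — an -OH oxygen.
Check the 14 heavy atoms by environment: 2× C (H2, X4) → no; 3× C (H1, X4) → no; 1× F (H0, X1) → no; 1× Cl (H0, X1) → no; 1× C (H1, X3) → no; 1× C (H2, X3) → no; 1× O (H0, X2) → no; 1× C (H3, X4) → no; 1× N (charge +1, H0, X3) → no; 1× O (charge -1, H0, X1) → no; 1× O (H0, X1) → no.
No environment satisfies the query, so 0 matching atoms.

0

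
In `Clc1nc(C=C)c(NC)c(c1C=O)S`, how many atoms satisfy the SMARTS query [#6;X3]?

8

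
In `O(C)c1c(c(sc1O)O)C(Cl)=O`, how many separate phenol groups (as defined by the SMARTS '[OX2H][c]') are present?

2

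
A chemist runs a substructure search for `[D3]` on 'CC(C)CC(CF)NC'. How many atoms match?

2

The query [D3] means: atom with exactly three heavy-atom neighbours.
Check the 9 heavy atoms by environment: 2× C (D2) → no; 2× C (D3) → match; 1× N (D2) → no; 3× C (D1) → no; 1× F (D1) → no.
That gives 2 matching atoms.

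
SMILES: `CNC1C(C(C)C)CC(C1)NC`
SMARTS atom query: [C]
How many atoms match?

The query [C] means: uppercase C matches aliphatic (non-aromatic) carbon only.
Check the 12 heavy atoms by environment: 10× C → match; 2× N → no.
That gives 10 matching atoms.

10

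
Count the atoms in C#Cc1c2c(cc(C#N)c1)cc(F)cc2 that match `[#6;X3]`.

10

The query [#6;X3] means: any carbon (aromatic or not) with three total connections.
Check the 15 heavy atoms by environment: 10× c (aromatic, X3) → match; 1× F (X1) → no; 3× C (X2) → no; 1× N (X1) → no.
That gives 10 matching atoms.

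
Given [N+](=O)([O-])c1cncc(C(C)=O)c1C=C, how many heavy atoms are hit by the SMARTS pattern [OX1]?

3

The query [OX1] means: aliphatic oxygen with one total connection — typically a carbonyl =O or an oxide.
Check the 14 heavy atoms by environment: 1× n (aromatic, X2) → no; 5× c (aromatic, X3) → no; 1× N (charge +1, X3) → no; 1× O (charge -1, X1) → match; 2× O (X1) → match; 3× C (X3) → no; 1× C (X4) → no.
Summing the matching environments: 1 + 2 = 3 matching atoms.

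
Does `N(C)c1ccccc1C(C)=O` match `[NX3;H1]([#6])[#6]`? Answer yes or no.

Yes

The pattern [NX3;H1]([#6])[#6] describes a trivalent nitrogen with one H, bonded to two carbons — a secondary amine.
The molecule carries an N-methylamino group (-NHCH3), whose atoms satisfy every constraint of the query, so the pattern matches.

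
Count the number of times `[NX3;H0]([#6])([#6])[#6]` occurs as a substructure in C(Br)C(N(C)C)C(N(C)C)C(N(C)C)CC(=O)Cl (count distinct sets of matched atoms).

[NX3;H0]([#6])([#6])[#6] is the SMARTS for a tertiary amine: a trivalent nitrogen with no H, bonded to three carbons.
The molecule carries 3 separate instances of a dimethylamino group (-N(CH3)2) meeting every constraint; each maps to a distinct set of atoms, giving 3 matches.

3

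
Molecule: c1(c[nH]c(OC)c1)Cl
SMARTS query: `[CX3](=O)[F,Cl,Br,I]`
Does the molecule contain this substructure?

No

The pattern [CX3](=O)[F,Cl,Br,I] describes a carbonyl carbon bonded to a halogen — an acyl halide.
The closest candidate here is a chloro substituent, but the Cl is not on a carbonyl carbon. No other fragment satisfies the full query, so there is no match.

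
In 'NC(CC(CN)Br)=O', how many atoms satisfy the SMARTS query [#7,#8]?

The query [#7,#8] means: nitrogen or oxygen (comma = OR).
Check the 8 heavy atoms by environment: 4× C → no; 1× O → match; 2× N → match; 1× Br → no.
Summing the matching environments: 1 + 2 = 3 matching atoms.

3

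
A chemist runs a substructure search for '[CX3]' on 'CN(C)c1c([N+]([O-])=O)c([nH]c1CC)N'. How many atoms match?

The query [CX3] means: C with X3: aliphatic carbon with exactly 3 total connections.
Check the 14 heavy atoms by environment: 1× n (aromatic, X3) → no; 4× c (aromatic, X3) → no; 2× N (X3) → no; 1× N (charge +1, X3) → no; 1× O (charge -1, X1) → no; 1× O (X1) → no; 4× C (X4) → no.
No environment satisfies the query, so 0 matching atoms.

0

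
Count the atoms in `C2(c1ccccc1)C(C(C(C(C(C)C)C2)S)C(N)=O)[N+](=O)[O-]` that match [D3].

9

Check the 22 heavy atoms by environment: 1× C (D2) → no; 7× C (D3) → match; 1× S (D1) → no; 2× C (D1) → no; 1× c (aromatic, D3) → match; 5× c (aromatic, D2) → no; 1× N (charge +1, D3) → match; 1× O (charge -1, D1) → no; 2× O (D1) → no; 1× N (D1) → no.
Summing the matching environments: 7 + 1 + 1 = 9 matching atoms.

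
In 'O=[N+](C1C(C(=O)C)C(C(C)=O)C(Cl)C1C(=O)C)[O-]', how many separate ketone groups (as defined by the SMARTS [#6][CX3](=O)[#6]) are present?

3

[#6][CX3](=O)[#6] is the SMARTS for a ketone: a carbonyl carbon (no H) flanked by two carbons.
The molecule carries 3 separate instances of an acetyl/ketone group (-C(=O)CH3) meeting every constraint; each maps to a distinct set of atoms, giving 3 matches.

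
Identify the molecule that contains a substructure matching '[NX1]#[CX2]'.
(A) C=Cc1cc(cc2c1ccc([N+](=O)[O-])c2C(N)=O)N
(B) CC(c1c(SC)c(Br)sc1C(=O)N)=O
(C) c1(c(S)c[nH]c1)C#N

C

[NX1]#[CX2] describes a nitrogen triple-bonded to a two-connected carbon (a nitrile).
(A) has a primary amino group (-NH2) but the nitrogen is NX3 (three connections), not NX1 triple-bonded.
(B) has a primary amide (-C(=O)NH2) but the nitrogen is NX3, not NX1.
(C) contains a nitrile (-C#N), which satisfies every atom and bond constraint.
So the answer is (C).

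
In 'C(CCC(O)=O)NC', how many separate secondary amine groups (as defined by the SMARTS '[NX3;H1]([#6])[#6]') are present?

1

[NX3;H1]([#6])[#6] is the SMARTS for a secondary amine: a trivalent nitrogen with one H, bonded to two carbons.
Exactly one fragment in the molecule meets all constraints, giving 1 match.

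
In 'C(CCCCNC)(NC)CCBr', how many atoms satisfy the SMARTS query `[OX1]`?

0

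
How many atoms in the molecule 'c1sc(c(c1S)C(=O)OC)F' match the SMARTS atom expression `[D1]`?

4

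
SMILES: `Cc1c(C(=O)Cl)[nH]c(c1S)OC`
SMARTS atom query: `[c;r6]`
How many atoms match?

The query [c;r6] means: aromatic carbon that belongs to a six-membered ring.
Check the 12 heavy atoms by environment: 1× n (aromatic, in 5-ring) → no; 4× c (aromatic, in 5-ring) → no; 2× O (acyclic) → no; 3× C (acyclic) → no; 1× Cl (acyclic) → no; 1× S (acyclic) → no.
No environment satisfies the query, so 0 matching atoms.

0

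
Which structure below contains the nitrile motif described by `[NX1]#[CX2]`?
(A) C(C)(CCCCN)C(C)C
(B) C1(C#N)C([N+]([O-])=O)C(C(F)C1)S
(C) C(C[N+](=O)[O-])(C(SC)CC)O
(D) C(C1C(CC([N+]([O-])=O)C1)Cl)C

B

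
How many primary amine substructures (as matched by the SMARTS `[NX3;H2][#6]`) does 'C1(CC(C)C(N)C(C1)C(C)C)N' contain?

2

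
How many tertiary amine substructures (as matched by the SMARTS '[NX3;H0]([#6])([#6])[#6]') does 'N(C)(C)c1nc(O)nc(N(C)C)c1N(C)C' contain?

3

[NX3;H0]([#6])([#6])[#6] is the SMARTS for a tertiary amine: a trivalent nitrogen with no H, bonded to three carbons.
The molecule carries 3 separate instances of a dimethylamino group (-N(CH3)2) meeting every constraint; each maps to a distinct set of atoms, giving 3 matches.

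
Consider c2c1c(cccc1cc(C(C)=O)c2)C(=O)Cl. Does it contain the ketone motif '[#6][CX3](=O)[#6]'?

Yes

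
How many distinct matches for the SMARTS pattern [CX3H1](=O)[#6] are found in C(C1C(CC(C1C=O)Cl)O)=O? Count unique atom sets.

2

[CX3H1](=O)[#6] is the SMARTS for an aldehyde: an sp2 carbon with one H, double-bonded to O and single-bonded to carbon.
The molecule carries 2 separate instances of an aldehyde (-CHO) meeting every constraint; each maps to a distinct set of atoms, giving 2 matches.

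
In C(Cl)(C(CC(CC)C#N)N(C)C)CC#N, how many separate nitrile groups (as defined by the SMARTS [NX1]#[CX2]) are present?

2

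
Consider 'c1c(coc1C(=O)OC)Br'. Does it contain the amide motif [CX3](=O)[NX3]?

The pattern [CX3](=O)[NX3] describes a carbonyl carbon bonded to a trivalent nitrogen — an amide.
The closest candidate here is a methyl-ester group (-C(=O)OCH3), but the carbonyl is bonded to O, not to an NX3 nitrogen. No other fragment satisfies the full query, so there is no match.

No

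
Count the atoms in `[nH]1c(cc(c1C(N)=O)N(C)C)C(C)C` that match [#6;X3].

The query [#6;X3] means: any carbon (aromatic or not) with three total connections.
Check the 14 heavy atoms by environment: 1× n (aromatic, X3) → no; 4× c (aromatic, X3) → match; 1× C (X3) → match; 1× O (X1) → no; 2× N (X3) → no; 5× C (X4) → no.
Summing the matching environments: 4 + 1 = 5 matching atoms.

5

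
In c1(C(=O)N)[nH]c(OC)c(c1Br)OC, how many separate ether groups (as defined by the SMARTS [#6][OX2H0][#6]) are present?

2

[#6][OX2H0][#6] is the SMARTS for an ether: an aliphatic oxygen bridging two carbons with no H on the oxygen.
The molecule carries 2 separate instances of a methoxy ether (-OCH3) meeting every constraint; each maps to a distinct set of atoms, giving 2 matches.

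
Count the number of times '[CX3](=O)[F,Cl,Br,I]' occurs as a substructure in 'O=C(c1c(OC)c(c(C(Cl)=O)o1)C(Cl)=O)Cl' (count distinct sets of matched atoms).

[CX3](=O)[F,Cl,Br,I] is the SMARTS for an acyl halide: a carbonyl carbon bonded to a halogen.
The molecule carries 3 separate instances of an acyl chloride (-C(=O)Cl) meeting every constraint; each maps to a distinct set of atoms, giving 3 matches.

3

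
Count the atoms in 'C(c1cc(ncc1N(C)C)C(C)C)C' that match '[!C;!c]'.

2

Check the 14 heavy atoms by environment: 1× n (aromatic) → match; 5× c (aromatic) → no; 7× C → no; 1× N → match.
Summing the matching environments: 1 + 1 = 2 matching atoms.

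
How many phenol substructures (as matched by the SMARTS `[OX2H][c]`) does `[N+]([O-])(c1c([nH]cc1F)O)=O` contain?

1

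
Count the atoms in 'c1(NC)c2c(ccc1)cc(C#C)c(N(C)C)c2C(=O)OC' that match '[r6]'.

10

The query [r6] means: r6 matches atoms in a six-membered ring.
Check the 21 heavy atoms by environment: 10× c (aromatic, in 6-ring) → match; 2× N (acyclic) → no; 7× C (acyclic) → no; 2× O (acyclic) → no.
That gives 10 matching atoms.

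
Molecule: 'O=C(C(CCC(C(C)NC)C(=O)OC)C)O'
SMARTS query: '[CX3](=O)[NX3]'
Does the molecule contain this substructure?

No

The pattern [CX3](=O)[NX3] describes a carbonyl carbon bonded to a trivalent nitrogen — an amide.
The closest candidate here is a carboxylic acid group (-C(=O)OH), but the carbonyl is bonded to O, not to an NX3 nitrogen. No other fragment satisfies the full query, so there is no match.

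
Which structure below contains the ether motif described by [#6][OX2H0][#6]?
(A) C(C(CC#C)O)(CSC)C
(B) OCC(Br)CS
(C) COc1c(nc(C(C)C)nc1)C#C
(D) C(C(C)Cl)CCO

C

[#6][OX2H0][#6] describes an aliphatic oxygen bridging two carbons with no H on the oxygen (an ether).
(A) has a hydroxyl group (-OH) but the oxygen has H1, not H0 bridging two carbons.
(B) has a hydroxyl group (-OH) but the oxygen has H1, not H0 bridging two carbons.
(C) contains a methoxy ether (-OCH3), which satisfies every atom and bond constraint.
(D) has a hydroxyl group (-OH) but the oxygen has H1, not H0 bridging two carbons.
So the answer is (C).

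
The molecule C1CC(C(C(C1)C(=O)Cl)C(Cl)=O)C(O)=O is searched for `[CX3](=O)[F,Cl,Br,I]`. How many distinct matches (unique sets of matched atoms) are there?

[CX3](=O)[F,Cl,Br,I] is the SMARTS for an acyl halide: a carbonyl carbon bonded to a halogen.
The molecule carries 2 separate instances of an acyl chloride (-C(=O)Cl) meeting every constraint; each maps to a distinct set of atoms, giving 2 matches.

2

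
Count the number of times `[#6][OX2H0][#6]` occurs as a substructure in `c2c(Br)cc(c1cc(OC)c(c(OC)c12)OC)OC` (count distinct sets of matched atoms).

4

[#6][OX2H0][#6] is the SMARTS for an ether: an aliphatic oxygen bridging two carbons with no H on the oxygen.
The molecule carries 4 separate instances of a methoxy ether (-OCH3) meeting every constraint; each maps to a distinct set of atoms, giving 4 matches.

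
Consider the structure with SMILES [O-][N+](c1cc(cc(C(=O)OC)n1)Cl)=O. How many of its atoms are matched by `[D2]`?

4

The query [D2] means: atom with exactly two heavy-atom neighbours.
Check the 14 heavy atoms by environment: 1× n (aromatic, D2) → match; 3× c (aromatic, D3) → no; 2× c (aromatic, D2) → match; 1× Cl (D1) → no; 1× C (D3) → no; 2× O (D1) → no; 1× O (D2) → match; 1× C (D1) → no; 1× N (charge +1, D3) → no; 1× O (charge -1, D1) → no.
Summing the matching environments: 1 + 2 + 1 = 4 matching atoms.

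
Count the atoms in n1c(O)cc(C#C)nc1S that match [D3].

3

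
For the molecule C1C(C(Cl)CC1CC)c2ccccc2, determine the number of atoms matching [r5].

5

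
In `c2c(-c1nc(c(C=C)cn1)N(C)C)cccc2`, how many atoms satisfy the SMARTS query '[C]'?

4

The query [C] means: uppercase C matches aliphatic (non-aromatic) carbon only.
Check the 17 heavy atoms by environment: 2× n (aromatic) → no; 10× c (aromatic) → no; 4× C → match; 1× N → no.
That gives 4 matching atoms.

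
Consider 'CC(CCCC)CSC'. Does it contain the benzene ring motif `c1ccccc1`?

No

The pattern c1ccccc1 describes six aromatic carbons in a ring — a benzene ring.
The closest candidate here is a methyl group (-CH3), but no six-membered all-carbon aromatic ring is present. No other fragment satisfies the full query, so there is no match.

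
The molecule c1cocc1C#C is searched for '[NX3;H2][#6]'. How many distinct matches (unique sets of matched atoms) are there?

0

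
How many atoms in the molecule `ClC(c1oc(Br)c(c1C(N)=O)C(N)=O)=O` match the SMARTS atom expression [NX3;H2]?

The query [NX3;H2] means: aliphatic N with 3 total connections, two of them H — an -NH2 nitrogen (amine or amide).
Check the 15 heavy atoms by environment: 1× o (aromatic, H0, X2) → no; 4× c (aromatic, H0, X3) → no; 1× Br (H0, X1) → no; 3× C (H0, X3) → no; 3× O (H0, X1) → no; 1× Cl (H0, X1) → no; 2× N (H2, X3) → match.
That gives 2 matching atoms.

2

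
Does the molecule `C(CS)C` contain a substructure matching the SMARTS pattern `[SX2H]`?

The pattern [SX2H] describes an aliphatic sulfur with two connections, one being H — a thiol.
The molecule carries a thiol (-SH), whose atoms satisfy every constraint of the query, so the pattern matches.

Yes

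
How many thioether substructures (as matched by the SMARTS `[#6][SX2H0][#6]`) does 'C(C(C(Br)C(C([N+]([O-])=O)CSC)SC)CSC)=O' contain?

[#6][SX2H0][#6] is the SMARTS for a thioether: an aliphatic sulfur bridging two carbons with no H on the sulfur.
The molecule carries 3 separate instances of a methylthio ether (-SCH3) meeting every constraint; each maps to a distinct set of atoms, giving 3 matches.

3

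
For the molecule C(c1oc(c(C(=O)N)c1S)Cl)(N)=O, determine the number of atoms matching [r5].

5

The query [r5] means: r5 matches atoms in a five-membered ring.
Check the 13 heavy atoms by environment: 1× o (aromatic, in 5-ring) → match; 4× c (aromatic, in 5-ring) → match; 1× Cl (acyclic) → no; 2× C (acyclic) → no; 2× O (acyclic) → no; 2× N (acyclic) → no; 1× S (acyclic) → no.
Summing the matching environments: 1 + 4 = 5 matching atoms.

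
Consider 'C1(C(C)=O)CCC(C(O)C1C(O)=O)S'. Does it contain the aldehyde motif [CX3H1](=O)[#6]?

The pattern [CX3H1](=O)[#6] describes an sp2 carbon with one H, double-bonded to O and single-bonded to carbon — an aldehyde.
The closest candidate here is a carboxylic acid group (-C(=O)OH), but the carbonyl carbon has H0 and is bonded to O, not H1. No other fragment satisfies the full query, so there is no match.

No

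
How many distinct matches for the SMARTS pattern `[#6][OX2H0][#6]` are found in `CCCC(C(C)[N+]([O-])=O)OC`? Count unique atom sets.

1

[#6][OX2H0][#6] is the SMARTS for an ether: an aliphatic oxygen bridging two carbons with no H on the oxygen.
Exactly one fragment in the molecule meets all constraints, giving 1 match.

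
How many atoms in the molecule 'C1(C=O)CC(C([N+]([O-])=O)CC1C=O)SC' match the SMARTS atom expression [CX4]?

7

Check the 15 heavy atoms by environment: 7× C (X4) → match; 2× C (X3) → no; 3× O (X1) → no; 1× N (charge +1, X3) → no; 1× O (charge -1, X1) → no; 1× S (X2) → no.
That gives 7 matching atoms.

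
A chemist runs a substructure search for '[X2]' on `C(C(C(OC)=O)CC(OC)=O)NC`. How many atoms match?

2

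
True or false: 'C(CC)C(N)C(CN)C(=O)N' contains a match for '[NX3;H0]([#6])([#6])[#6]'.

The pattern [NX3;H0]([#6])([#6])[#6] describes a trivalent nitrogen with no H, bonded to three carbons — a tertiary amine.
The closest candidate here is a primary amino group (-NH2), but the nitrogen has H2, not H0 with three carbons. No other fragment satisfies the full query, so there is no match.

False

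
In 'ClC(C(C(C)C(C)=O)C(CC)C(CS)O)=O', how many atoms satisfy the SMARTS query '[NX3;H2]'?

Check the 16 heavy atoms by environment: 3× C (H3, X4) → no; 4× C (H1, X4) → no; 2× C (H2, X4) → no; 1× O (H1, X2) → no; 2× C (H0, X3) → no; 2× O (H0, X1) → no; 1× Cl (H0, X1) → no; 1× S (H1, X2) → no.
No environment satisfies the query, so 0 matching atoms.

0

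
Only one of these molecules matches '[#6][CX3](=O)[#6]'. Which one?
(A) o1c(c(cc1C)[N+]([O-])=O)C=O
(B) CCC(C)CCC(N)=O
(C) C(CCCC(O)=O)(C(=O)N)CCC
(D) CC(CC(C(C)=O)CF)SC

[#6][CX3](=O)[#6] describes a carbonyl carbon (no H) flanked by two carbons (a ketone).
(A) has an aldehyde (-CHO) but the carbonyl carbon has H1, so it is not flanked by two carbons.
(B) has a primary amide (-C(=O)NH2) but one neighbour of the carbonyl carbon is N, not C.
(C) has a primary amide (-C(=O)NH2) but one neighbour of the carbonyl carbon is N, not C.
(D) contains an acetyl/ketone group (-C(=O)CH3), which satisfies every atom and bond constraint.
So the answer is (D).

D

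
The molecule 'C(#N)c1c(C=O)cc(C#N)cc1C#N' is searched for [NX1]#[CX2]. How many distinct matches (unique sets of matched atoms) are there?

[NX1]#[CX2] is the SMARTS for a nitrile: a nitrogen triple-bonded to a two-connected carbon.
The molecule carries 3 separate instances of a nitrile (-C#N) meeting every constraint; each maps to a distinct set of atoms, giving 3 matches.

3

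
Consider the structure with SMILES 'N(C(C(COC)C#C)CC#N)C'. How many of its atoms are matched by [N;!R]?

2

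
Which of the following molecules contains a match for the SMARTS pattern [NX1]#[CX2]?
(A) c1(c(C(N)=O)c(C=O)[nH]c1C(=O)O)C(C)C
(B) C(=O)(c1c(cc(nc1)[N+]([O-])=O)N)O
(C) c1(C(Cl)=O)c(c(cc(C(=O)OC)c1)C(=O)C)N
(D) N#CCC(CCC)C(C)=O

D

[NX1]#[CX2] describes a nitrogen triple-bonded to a two-connected carbon (a nitrile).
(A) has a primary amide (-C(=O)NH2) but the nitrogen is NX3, not NX1.
(B) has a nitro group (-[N+](=O)[O-]) but there is no C#N triple bond.
(C) has a primary amino group (-NH2) but the nitrogen is NX3 (three connections), not NX1 triple-bonded.
(D) contains a nitrile (-C#N), which satisfies every atom and bond constraint.
So the answer is (D).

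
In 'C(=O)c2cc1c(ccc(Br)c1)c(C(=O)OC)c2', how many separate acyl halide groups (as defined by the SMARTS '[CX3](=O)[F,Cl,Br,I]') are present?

0

[CX3](=O)[F,Cl,Br,I] is the SMARTS for an acyl halide: a carbonyl carbon bonded to a halogen.
The molecule has a methyl-ester group (-C(=O)OCH3), but the carbonyl is bonded to -O-C, not to a halogen; nothing else fits, so there are 0 matches.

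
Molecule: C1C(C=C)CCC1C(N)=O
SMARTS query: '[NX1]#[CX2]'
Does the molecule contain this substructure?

The pattern [NX1]#[CX2] describes a nitrogen triple-bonded to a two-connected carbon — a nitrile.
The closest candidate here is a primary amide (-C(=O)NH2), but the nitrogen is NX3, not NX1. No other fragment satisfies the full query, so there is no match.

No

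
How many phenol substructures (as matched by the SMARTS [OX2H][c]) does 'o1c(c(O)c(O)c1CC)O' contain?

[OX2H][c] is the SMARTS for a phenol: a hydroxyl oxygen attached to an aromatic carbon.
The molecule carries 3 separate instances of a hydroxyl group (-OH) meeting every constraint; each maps to a distinct set of atoms, giving 3 matches.

3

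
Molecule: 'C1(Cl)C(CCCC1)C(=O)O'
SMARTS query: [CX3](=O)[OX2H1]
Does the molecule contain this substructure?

Yes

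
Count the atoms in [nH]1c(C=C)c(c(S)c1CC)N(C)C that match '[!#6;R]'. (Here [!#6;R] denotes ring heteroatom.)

1

The query [!#6;R] means: non-carbon atom that is part of a ring.
Check the 13 heavy atoms by environment: 1× n (aromatic, in 5-ring) → match; 4× c (aromatic, in 5-ring) → no; 1× S (acyclic) → no; 6× C (acyclic) → no; 1× N (acyclic) → no.
That gives 1 matching atom.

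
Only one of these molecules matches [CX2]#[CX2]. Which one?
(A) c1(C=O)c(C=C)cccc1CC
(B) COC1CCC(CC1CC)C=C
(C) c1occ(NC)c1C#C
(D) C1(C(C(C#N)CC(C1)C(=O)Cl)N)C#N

C

[CX2]#[CX2] describes a carbon-carbon triple bond (an alkyne).
(A) has a vinyl group (-CH=CH2) but the C=C is a double bond; both carbons are CX3, not CX2.
(B) has a vinyl group (-CH=CH2) but the C=C is a double bond; both carbons are CX3, not CX2.
(C) contains an ethynyl group (-C#CH), which satisfies every atom and bond constraint.
(D) has a nitrile (-C#N) but the triple bond is C#N, not C#C.
So the answer is (C).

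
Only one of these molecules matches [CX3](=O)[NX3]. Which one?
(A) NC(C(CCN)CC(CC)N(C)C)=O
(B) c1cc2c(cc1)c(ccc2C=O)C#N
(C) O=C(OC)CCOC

A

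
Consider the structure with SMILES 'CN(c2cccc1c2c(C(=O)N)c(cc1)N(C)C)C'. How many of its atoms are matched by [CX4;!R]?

4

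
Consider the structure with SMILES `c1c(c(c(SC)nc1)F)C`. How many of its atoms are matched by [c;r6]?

Check the 10 heavy atoms by environment: 1× n (aromatic, in 6-ring) → no; 5× c (aromatic, in 6-ring) → match; 1× S (acyclic) → no; 2× C (acyclic) → no; 1× F (acyclic) → no.
That gives 5 matching atoms.

5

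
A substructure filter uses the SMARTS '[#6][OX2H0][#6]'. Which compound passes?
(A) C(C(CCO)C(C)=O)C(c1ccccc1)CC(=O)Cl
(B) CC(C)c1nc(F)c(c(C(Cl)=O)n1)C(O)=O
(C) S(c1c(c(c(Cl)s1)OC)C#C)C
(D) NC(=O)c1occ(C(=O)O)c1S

C

[#6][OX2H0][#6] describes an aliphatic oxygen bridging two carbons with no H on the oxygen (an ether).
(A) has a hydroxyl group (-OH) but the oxygen has H1, not H0 bridging two carbons.
(B) has a carboxylic acid group (-C(=O)OH) but the -OH oxygen has H1; the =O is OX1, not OX2.
(C) contains a methoxy ether (-OCH3), which satisfies every atom and bond constraint.
(D) has a carboxylic acid group (-C(=O)OH) but the -OH oxygen has H1; the =O is OX1, not OX2.
So the answer is (C).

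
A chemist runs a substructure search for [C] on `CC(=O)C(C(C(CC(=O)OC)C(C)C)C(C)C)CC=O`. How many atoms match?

The query [C] means: uppercase C matches aliphatic (non-aromatic) carbon only.
Check the 20 heavy atoms by environment: 16× C → match; 4× O → no.
That gives 16 matching atoms.

16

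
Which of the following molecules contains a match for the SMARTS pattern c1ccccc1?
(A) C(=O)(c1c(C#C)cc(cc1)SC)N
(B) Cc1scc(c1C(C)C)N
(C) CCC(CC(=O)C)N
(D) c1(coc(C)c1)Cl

c1ccccc1 describes six aromatic carbons in a ring (a benzene ring).
(A) contains the required atom environment, so the pattern matches.
(B) has a methyl group (-CH3) but no six-membered all-carbon aromatic ring is present.
(C) has a methyl group (-CH3) but no six-membered all-carbon aromatic ring is present.
(D) has a methyl group (-CH3) but no six-membered all-carbon aromatic ring is present.
So the answer is (A).

A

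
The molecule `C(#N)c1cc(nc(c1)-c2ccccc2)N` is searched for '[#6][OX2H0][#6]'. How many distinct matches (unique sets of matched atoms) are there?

0

[#6][OX2H0][#6] is the SMARTS for an ether: an aliphatic oxygen bridging two carbons with no H on the oxygen.
No fragment in the molecule satisfies every constraint, giving 0 matches.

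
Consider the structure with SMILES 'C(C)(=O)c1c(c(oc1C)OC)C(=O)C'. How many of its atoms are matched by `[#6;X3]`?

Check the 14 heavy atoms by environment: 1× o (aromatic, X2) → no; 4× c (aromatic, X3) → match; 2× C (X3) → match; 2× O (X1) → no; 4× C (X4) → no; 1× O (X2) → no.
Summing the matching environments: 4 + 2 = 6 matching atoms.

6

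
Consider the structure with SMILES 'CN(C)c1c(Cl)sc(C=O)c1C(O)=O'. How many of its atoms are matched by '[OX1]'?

2

The query [OX1] means: aliphatic oxygen with one total connection — typically a carbonyl =O or an oxide.
Check the 14 heavy atoms by environment: 1× s (aromatic, X2) → no; 4× c (aromatic, X3) → no; 2× C (X3) → no; 2× O (X1) → match; 1× O (X2) → no; 1× Cl (X1) → no; 1× N (X3) → no; 2× C (X4) → no.
That gives 2 matching atoms.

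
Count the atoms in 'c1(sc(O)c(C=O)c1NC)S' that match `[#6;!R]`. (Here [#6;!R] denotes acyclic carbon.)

2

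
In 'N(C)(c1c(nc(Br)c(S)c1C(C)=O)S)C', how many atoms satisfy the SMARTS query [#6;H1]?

0

The query [#6;H1] means: any carbon bearing exactly one hydrogen.
Check the 15 heavy atoms by environment: 1× n (aromatic, H0) → no; 5× c (aromatic, H0) → no; 1× Br (H0) → no; 1× N (H0) → no; 3× C (H3) → no; 2× S (H1) → no; 1× C (H0) → no; 1× O (H0) → no.
No environment satisfies the query, so 0 matching atoms.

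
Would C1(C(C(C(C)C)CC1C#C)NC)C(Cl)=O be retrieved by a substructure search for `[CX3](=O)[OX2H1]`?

The pattern [CX3](=O)[OX2H1] describes an sp2 carbon double-bonded to O and single-bonded to an -OH oxygen — a carboxylic acid.
The closest candidate here is an acyl chloride (-C(=O)Cl), but the carbonyl is bonded to Cl, not to an -OH oxygen. No other fragment satisfies the full query, so there is no match.

No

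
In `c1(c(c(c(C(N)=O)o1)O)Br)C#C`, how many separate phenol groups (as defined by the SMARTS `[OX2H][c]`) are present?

[OX2H][c] is the SMARTS for a phenol: a hydroxyl oxygen attached to an aromatic carbon.
Exactly one fragment in the molecule meets all constraints, giving 1 match.

1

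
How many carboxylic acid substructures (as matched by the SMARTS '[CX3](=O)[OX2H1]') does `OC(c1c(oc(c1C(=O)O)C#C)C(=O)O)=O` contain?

3

[CX3](=O)[OX2H1] is the SMARTS for a carboxylic acid: an sp2 carbon double-bonded to O and single-bonded to an -OH oxygen.
The molecule carries 3 separate instances of a carboxylic acid group (-C(=O)OH) meeting every constraint; each maps to a distinct set of atoms, giving 3 matches.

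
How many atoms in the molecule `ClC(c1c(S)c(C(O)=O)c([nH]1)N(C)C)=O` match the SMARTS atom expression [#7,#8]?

The query [#7,#8] means: nitrogen or oxygen (comma = OR).
Check the 15 heavy atoms by environment: 1× n (aromatic) → match; 4× c (aromatic) → no; 1× S → no; 4× C → no; 3× O → match; 1× Cl → no; 1× N → match.
Summing the matching environments: 1 + 3 + 1 = 5 matching atoms.

5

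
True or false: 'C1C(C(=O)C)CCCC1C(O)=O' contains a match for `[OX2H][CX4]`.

The pattern [OX2H][CX4] describes a hydroxyl oxygen bound to an sp3 (X4) carbon — an aliphatic alcohol.
The closest candidate here is a carboxylic acid group (-C(=O)OH), but the -OH is on a CX3 carbonyl carbon, not a CX4 carbon. No other fragment satisfies the full query, so there is no match.

False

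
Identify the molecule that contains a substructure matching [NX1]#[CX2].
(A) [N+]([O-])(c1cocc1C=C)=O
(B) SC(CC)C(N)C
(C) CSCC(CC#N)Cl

C

[NX1]#[CX2] describes a nitrogen triple-bonded to a two-connected carbon (a nitrile).
(A) has a nitro group (-[N+](=O)[O-]) but there is no C#N triple bond.
(B) has a primary amino group (-NH2) but the nitrogen is NX3 (three connections), not NX1 triple-bonded.
(C) contains a nitrile (-C#N), which satisfies every atom and bond constraint.
So the answer is (C).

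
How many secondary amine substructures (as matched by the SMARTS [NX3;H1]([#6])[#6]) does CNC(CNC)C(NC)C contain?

3

[NX3;H1]([#6])[#6] is the SMARTS for a secondary amine: a trivalent nitrogen with one H, bonded to two carbons.
The molecule carries 3 separate instances of an N-methylamino group (-NHCH3) meeting every constraint; each maps to a distinct set of atoms, giving 3 matches.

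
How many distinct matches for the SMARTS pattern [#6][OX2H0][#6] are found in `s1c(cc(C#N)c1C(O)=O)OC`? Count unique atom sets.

[#6][OX2H0][#6] is the SMARTS for an ether: an aliphatic oxygen bridging two carbons with no H on the oxygen.
Exactly one fragment in the molecule meets all constraints, giving 1 match.

1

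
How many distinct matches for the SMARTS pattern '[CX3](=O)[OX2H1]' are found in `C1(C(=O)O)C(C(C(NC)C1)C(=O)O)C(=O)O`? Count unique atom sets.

[CX3](=O)[OX2H1] is the SMARTS for a carboxylic acid: an sp2 carbon double-bonded to O and single-bonded to an -OH oxygen.
The molecule carries 3 separate instances of a carboxylic acid group (-C(=O)OH) meeting every constraint; each maps to a distinct set of atoms, giving 3 matches.

3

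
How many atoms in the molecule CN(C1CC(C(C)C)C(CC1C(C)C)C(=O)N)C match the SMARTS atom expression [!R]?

12

Check the 18 heavy atoms by environment: 6× C (in 6-ring) → no; 2× N (acyclic) → match; 9× C (acyclic) → match; 1× O (acyclic) → match.
Summing the matching environments: 2 + 9 + 1 = 12 matching atoms.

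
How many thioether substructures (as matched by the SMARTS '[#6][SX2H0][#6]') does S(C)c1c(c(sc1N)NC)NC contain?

1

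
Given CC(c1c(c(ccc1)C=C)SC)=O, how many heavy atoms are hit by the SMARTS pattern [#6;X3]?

9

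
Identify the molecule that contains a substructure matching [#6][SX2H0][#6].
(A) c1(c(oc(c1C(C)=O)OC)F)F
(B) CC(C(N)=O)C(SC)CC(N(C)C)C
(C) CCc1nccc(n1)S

B

[#6][SX2H0][#6] describes an aliphatic sulfur bridging two carbons with no H on the sulfur (a thioether).
(A) has a methoxy ether (-OCH3) but the bridging atom is O, not S.
(B) contains a methylthio ether (-SCH3), which satisfies every atom and bond constraint.
(C) has a thiol (-SH) but the sulfur has H1, not H0 bridging two carbons.
So the answer is (B).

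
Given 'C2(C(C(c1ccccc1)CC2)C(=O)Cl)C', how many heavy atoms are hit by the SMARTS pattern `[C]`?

7

Check the 15 heavy atoms by environment: 7× C → match; 6× c (aromatic) → no; 1× O → no; 1× Cl → no.
That gives 7 matching atoms.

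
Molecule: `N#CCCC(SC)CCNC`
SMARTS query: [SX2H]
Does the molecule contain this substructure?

No

The pattern [SX2H] describes an aliphatic sulfur with two connections, one being H — a thiol.
The closest candidate here is a methylthio ether (-SCH3), but the sulfur has H0 (bonded to two carbons), not H1. No other fragment satisfies the full query, so there is no match.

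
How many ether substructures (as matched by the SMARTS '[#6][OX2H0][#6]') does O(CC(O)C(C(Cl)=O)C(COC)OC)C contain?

[#6][OX2H0][#6] is the SMARTS for an ether: an aliphatic oxygen bridging two carbons with no H on the oxygen.
The molecule carries 3 separate instances of a methoxy ether (-OCH3) meeting every constraint; each maps to a distinct set of atoms, giving 3 matches.

3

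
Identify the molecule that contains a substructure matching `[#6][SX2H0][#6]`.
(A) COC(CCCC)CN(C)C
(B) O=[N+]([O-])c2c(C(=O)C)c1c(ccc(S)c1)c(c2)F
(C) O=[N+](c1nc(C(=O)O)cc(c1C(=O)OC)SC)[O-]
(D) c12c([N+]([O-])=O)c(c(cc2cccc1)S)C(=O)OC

C

[#6][SX2H0][#6] describes an aliphatic sulfur bridging two carbons with no H on the sulfur (a thioether).
(A) has a methoxy ether (-OCH3) but the bridging atom is O, not S.
(B) has a thiol (-SH) but the sulfur has H1, not H0 bridging two carbons.
(C) contains a methylthio ether (-SCH3), which satisfies every atom and bond constraint.
(D) has a thiol (-SH) but the sulfur has H1, not H0 bridging two carbons.
So the answer is (C).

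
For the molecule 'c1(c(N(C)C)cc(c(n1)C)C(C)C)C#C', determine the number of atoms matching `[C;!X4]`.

The query [C;!X4] means: aliphatic carbon that does not have four total connections.
Check the 15 heavy atoms by environment: 1× n (aromatic, X2) → no; 5× c (aromatic, X3) → no; 6× C (X4) → no; 1× N (X3) → no; 2× C (X2) → match.
That gives 2 matching atoms.

2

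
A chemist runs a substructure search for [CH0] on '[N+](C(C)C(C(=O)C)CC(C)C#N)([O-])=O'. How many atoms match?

The query [CH0] means: aliphatic carbon with no attached hydrogen.
Check the 14 heavy atoms by environment: 3× C (H3) → no; 3× C (H1) → no; 1× C (H2) → no; 2× C (H0) → match; 1× N (H0) → no; 1× N (charge +1, H0) → no; 1× O (charge -1, H0) → no; 2× O (H0) → no.
That gives 2 matching atoms.

2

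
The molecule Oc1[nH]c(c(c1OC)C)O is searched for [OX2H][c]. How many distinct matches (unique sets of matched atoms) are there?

2

[OX2H][c] is the SMARTS for a phenol: a hydroxyl oxygen attached to an aromatic carbon.
The molecule carries 2 separate instances of a hydroxyl group (-OH) meeting every constraint; each maps to a distinct set of atoms, giving 2 matches.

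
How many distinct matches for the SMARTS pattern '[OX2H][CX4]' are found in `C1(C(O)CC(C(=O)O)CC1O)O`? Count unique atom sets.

3

[OX2H][CX4] is the SMARTS for an aliphatic alcohol: a hydroxyl oxygen bound to an sp3 (X4) carbon.
The molecule carries 3 separate instances of a hydroxyl group (-OH) meeting every constraint; each maps to a distinct set of atoms, giving 3 matches.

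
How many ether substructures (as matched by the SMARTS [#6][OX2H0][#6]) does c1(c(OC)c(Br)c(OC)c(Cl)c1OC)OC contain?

4

[#6][OX2H0][#6] is the SMARTS for an ether: an aliphatic oxygen bridging two carbons with no H on the oxygen.
The molecule carries 4 separate instances of a methoxy ether (-OCH3) meeting every constraint; each maps to a distinct set of atoms, giving 4 matches.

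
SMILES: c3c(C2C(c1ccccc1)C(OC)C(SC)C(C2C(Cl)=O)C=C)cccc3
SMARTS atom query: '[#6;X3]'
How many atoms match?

15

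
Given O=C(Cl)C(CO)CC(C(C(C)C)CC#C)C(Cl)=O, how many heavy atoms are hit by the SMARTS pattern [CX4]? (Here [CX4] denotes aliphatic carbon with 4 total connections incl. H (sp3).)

9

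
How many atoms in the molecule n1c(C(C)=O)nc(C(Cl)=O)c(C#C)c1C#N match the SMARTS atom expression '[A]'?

10

Check the 16 heavy atoms by environment: 2× n (aromatic) → no; 4× c (aromatic) → no; 6× C → match; 2× O → match; 1× Cl → match; 1× N → match.
Summing the matching environments: 6 + 2 + 1 + 1 = 10 matching atoms.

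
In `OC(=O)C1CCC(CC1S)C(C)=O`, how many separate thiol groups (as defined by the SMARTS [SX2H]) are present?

1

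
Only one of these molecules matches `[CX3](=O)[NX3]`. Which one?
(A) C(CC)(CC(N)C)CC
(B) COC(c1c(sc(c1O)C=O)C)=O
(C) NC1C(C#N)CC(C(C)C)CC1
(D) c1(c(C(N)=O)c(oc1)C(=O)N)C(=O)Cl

[CX3](=O)[NX3] describes a carbonyl carbon bonded to a trivalent nitrogen (an amide).
(A) has a primary amino group (-NH2) but the -NH2 is not attached to a carbonyl carbon.
(B) has a methyl-ester group (-C(=O)OCH3) but the carbonyl is bonded to O, not to an NX3 nitrogen.
(C) has a nitrile (-C#N) but the nitrile N is NX1 (triple-bonded), not NX3.
(D) contains a primary amide (-C(=O)NH2), which satisfies every atom and bond constraint.
So the answer is (D).

D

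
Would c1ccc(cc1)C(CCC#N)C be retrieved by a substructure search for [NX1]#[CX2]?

Yes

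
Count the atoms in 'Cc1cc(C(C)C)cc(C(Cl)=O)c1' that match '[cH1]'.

3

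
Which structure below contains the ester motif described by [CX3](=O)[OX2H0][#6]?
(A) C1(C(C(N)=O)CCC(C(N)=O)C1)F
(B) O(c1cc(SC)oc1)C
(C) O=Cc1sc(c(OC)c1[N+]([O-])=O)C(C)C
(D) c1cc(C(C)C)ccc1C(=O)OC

D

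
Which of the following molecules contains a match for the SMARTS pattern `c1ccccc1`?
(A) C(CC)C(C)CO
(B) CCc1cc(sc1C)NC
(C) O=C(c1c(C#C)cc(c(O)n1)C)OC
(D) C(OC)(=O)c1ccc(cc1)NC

D

c1ccccc1 describes six aromatic carbons in a ring (a benzene ring).
(A) has a methyl group (-CH3) but no six-membered all-carbon aromatic ring is present.
(B) has a methyl group (-CH3) but no six-membered all-carbon aromatic ring is present.
(C) has a methyl group (-CH3) but no six-membered all-carbon aromatic ring is present.
(D) contains the required atom environment, so the pattern matches.
So the answer is (D).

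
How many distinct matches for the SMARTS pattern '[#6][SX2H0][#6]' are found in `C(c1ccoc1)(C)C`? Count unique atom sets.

[#6][SX2H0][#6] is the SMARTS for a thioether: an aliphatic sulfur bridging two carbons with no H on the sulfur.
No fragment in the molecule satisfies every constraint, giving 0 matches.

0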